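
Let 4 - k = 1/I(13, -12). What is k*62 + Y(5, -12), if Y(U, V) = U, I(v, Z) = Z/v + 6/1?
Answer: 7946/33 ≈ 240.79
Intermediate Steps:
I(v, Z) = 6 + Z/v (I(v, Z) = Z/v + 6*1 = Z/v + 6 = 6 + Z/v)
k = 251/66 (k = 4 - 1/(6 - 12/13) = 4 - 1/66/13 = 4 - 1*13/66 = 4 - 13/66 = 251/66 ≈ 3.8030)
k*62 + Y(5, -12) = (251/66)*62 + 5 = 7781/33 + 5 = 7946/33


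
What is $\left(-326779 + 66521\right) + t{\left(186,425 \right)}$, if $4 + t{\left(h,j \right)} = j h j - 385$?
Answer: $33335603$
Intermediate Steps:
$t{\left(h,j \right)} = -389 + h j^{2}$ ($t{\left(h,j \right)} = -4 + \left(j h j - 385\right) = -4 + \left(h j j - 385\right) = -4 + \left(h j^{2} - 385\right) = -4 + \left(-385 + h j^{2}\right) = -389 + h j^{2}$)
$\left(-326779 + 66521\right) + t{\left(186,425 \right)} = \left(-326779 + 66521\right) - \left(389 - 186 \cdot 425^{2}\right) = -260258 + \left(-389 + 186 \cdot 180625\right) = -260258 + \left(-389 + 33596250\right) = -260258 + 33595861 = 33335603$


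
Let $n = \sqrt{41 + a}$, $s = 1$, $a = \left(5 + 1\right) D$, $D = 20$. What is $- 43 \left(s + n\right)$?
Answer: $-43 - 43 \sqrt{161} \approx -588.61$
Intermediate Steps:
$a = 120$ ($a = \left(5 + 1\right) 20 = 6 \cdot 20 = 120$)
$n = \sqrt{161}$ ($n = \sqrt{41 + 120} = \sqrt{161} \approx 12.689$)
$- 43 \left(s + n\right) = - 43 \left(1 + \sqrt{161}\right) = -43 - 43 \sqrt{161}$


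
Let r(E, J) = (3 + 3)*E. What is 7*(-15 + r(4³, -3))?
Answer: 2583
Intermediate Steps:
r(E, J) = 6*E
7*(-15 + r(4³, -3)) = 7*(-15 + 6*4³) = 7*(-15 + 6*64) = 7*(-15 + 384) = 7*369 = 2583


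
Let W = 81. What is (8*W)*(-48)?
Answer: -31104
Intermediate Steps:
(8*W)*(-48) = (8*81)*(-48) = 648*(-48) = -31104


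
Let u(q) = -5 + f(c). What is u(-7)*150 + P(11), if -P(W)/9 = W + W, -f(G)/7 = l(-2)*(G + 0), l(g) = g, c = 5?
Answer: 9552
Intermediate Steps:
f(G) = 14*G (f(G) = -(-14)*(G + 0) = -(-14)*G = 14*G)
P(W) = -18*W (P(W) = -9*(W + W) = -18*W)
u(q) = 65 (u(q) = -5 + 14*5 = -5 + 70 = 65)
u(-7)*150 + P(11) = 65*150 - 18*11 = 9750 - 198 = 9552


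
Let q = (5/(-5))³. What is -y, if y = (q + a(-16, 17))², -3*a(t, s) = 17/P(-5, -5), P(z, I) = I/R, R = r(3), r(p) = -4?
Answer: -6889/225 ≈ -30.618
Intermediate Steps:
R = -4
P(z, I) = -I/4 (P(z, I) = I/(-4) = I*(-¼) = -I/4)
a(t, s) = -68/15 (a(t, s) = -17/(3*((-¼*(-5)))) = -17/(3*5/4) = -17*4/(3*5) = -⅓*68/5 = -68/15)
q = -1 (q = (5*(-⅕))³ = (-1)³ = -1)
y = 6889/225 (y = (-1 - 68/15)² = (-83/15)² = 6889/225 ≈ 30.618)
-y = -1*6889/225 = -6889/225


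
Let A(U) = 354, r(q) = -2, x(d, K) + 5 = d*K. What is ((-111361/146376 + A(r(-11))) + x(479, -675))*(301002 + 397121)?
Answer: -33004495296925451/146376 ≈ -2.2548e+11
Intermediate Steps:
x(d, K) = -5 + K*d (x(d, K) = -5 + d*K = -5 + K*d)
((-111361/146376 + A(r(-11))) + x(479, -675))*(301002 + 397121) = ((-111361/146376 + 354) + (-5 - 675*479))*(301002 + 397121) = ((-111361*1/146376 + 354) + (-5 - 323325))*698123 = ((-111361/146376 + 354) - 323330)*698123 = (51705743/146376 - 323330)*698123 = -47276046337/146376*698123 = -33004495296925451/146376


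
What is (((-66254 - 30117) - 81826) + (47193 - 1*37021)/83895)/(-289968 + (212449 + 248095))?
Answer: -14949827143/14310473520 ≈ -1.0447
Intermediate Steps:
(((-66254 - 30117) - 81826) + (47193 - 1*37021)/83895)/(-289968 + (212449 + 248095)) = ((-96371 - 81826) + (47193 - 37021)*(1/83895))/(-289968 + 460544) = (-178197 + 10172*(1/83895))/170576 = (-178197 + 10172/83895)*(1/170576) = -14949827143/83895*1/170576 = -14949827143/14310473520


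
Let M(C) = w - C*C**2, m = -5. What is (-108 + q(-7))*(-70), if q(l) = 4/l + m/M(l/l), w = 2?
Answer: 7950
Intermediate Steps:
M(C) = 2 - C**3 (M(C) = 2 - C*C**2 = 2 - C**3)
q(l) = -5 + 4/l (q(l) = 4/l - 5/(2 - (l/l)**3) = 4/l - 5/(2 - 1*1**3) = 4/l - 5/(2 - 1*1) = 4/l - 5/(2 - 1) = 4/l - 5/1 = 4/l - 5*1 = 4/l - 5 = -5 + 4/l)
(-108 + q(-7))*(-70) = (-108 + (-5 + 4/(-7)))*(-70) = (-108 + (-5 + 4*(-1/7)))*(-70) = (-108 + (-5 - 4/7))*(-70) = (-108 - 39/7)*(-70) = -795/7*(-70) = 7950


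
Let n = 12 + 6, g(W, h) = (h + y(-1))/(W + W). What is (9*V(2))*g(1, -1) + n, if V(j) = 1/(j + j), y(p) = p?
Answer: 63/4 ≈ 15.750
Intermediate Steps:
g(W, h) = (-1 + h)/(2*W) (g(W, h) = (h - 1)/(W + W) = (-1 + h)/((2*W)) = (-1 + h)*(1/(2*W)) = (-1 + h)/(2*W))
V(j) = 1/(2*j)
n = 18
(9*V(2))*g(1, -1) + n = (9*((1/2)/2))*((1/2)*(-1 - 1)/1) + 18 = (9*((1/2)*(1/2)))*((1/2)*1*(-2)) + 18 = (9*(1/4))*(-1) + 18 = (9/4)*(-1) + 18 = -9/4 + 18 = 63/4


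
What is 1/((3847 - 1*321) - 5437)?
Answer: -1/1911 ≈ -0.00052329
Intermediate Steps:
1/((3847 - 1*321) - 5437) = 1/((3847 - 321) - 5437) = 1/(3526 - 5437) = 1/(-1911) = -1/1911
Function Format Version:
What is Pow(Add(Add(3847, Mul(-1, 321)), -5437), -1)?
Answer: Rational(-1, 1911) ≈ -0.00052329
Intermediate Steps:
Pow(Add(Add(3847, Mul(-1, 321)), -5437), -1) = Pow(Add(Add(3847, -321), -5437), -1) = Pow(Add(3526, -5437), -1) = Pow(-1911, -1) = Rational(-1, 1911)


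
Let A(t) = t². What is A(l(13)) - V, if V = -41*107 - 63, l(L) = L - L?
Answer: 4450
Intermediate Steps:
l(L) = 0
V = -4450 (V = -4387 - 63 = -4450)
A(l(13)) - V = 0² - 1*(-4450) = 0 + 4450 = 4450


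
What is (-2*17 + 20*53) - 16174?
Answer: -15148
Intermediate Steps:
(-2*17 + 20*53) - 16174 = (-34 + 1060) - 16174 = 1026 - 16174 = -15148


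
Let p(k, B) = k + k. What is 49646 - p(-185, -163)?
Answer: 50016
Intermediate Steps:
p(k, B) = 2*k
49646 - p(-185, -163) = 49646 - 2*(-185) = 49646 - 1*(-370) = 49646 + 370 = 50016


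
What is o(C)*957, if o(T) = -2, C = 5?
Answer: -1914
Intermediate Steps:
o(C)*957 = -2*957 = -1914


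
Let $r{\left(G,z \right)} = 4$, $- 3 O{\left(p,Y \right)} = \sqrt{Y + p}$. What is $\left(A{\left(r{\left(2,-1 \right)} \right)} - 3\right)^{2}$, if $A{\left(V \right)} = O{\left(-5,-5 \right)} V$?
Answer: $- \frac{79}{9} + 8 i \sqrt{10} \approx -8.7778 + 25.298 i$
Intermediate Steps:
$O{\left(p,Y \right)} = - \frac{\sqrt{Y + p}}{3}$
$A{\left(V \right)} = - \frac{i V \sqrt{10}}{3}$ ($A{\left(V \right)} = - \frac{\sqrt{-5 - 5}}{3} V = - \frac{\sqrt{-10}}{3} V = - \frac{i \sqrt{10}}{3} V = - \frac{i V \sqrt{10}}{3}$)
$\left(A{\left(r{\left(2,-1 \right)} \right)} - 3\right)^{2} = \left(\left(- \frac{1}{3}\right) i 4 \sqrt{10} - 3\right)^{2} = \left(- \frac{4 i \sqrt{10}}{3} - 3\right)^{2} = \left(-3 - \frac{4 i \sqrt{10}}{3}\right)^{2}$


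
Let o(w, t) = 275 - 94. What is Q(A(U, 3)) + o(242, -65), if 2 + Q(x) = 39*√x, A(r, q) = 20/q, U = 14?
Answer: 179 + 26*√15 ≈ 279.70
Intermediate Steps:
o(w, t) = 181
Q(x) = -2 + 39*√x
Q(A(U, 3)) + o(242, -65) = (-2 + 39*√(20/3)) + 181 = (-2 + 39*(2*√15/3)) + 181 = (-2 + 26*√15) + 181 = 179 + 26*√15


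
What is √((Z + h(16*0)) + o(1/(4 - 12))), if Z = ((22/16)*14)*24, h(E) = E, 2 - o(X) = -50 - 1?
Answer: √515 ≈ 22.694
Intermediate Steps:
o(X) = 53 (o(X) = 2 - (-50 - 1) = 2 - 1*(-51) = 2 + 51 = 53)
Z = 462 (Z = ((22*(1/16))*14)*24 = ((11/8)*14)*24 = (77/4)*24 = 462)
√((Z + h(16*0)) + o(1/(4 - 12))) = √((462 + 16*0) + 53) = √((462 + 0) + 53) = √(462 + 53) = √515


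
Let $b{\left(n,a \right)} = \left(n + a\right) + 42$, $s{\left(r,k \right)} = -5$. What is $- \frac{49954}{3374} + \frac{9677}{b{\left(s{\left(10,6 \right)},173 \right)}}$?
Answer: $\frac{226121}{7230} \approx 31.275$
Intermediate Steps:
$b{\left(n,a \right)} = 42 + a + n$ ($b{\left(n,a \right)} = \left(a + n\right) + 42 = 42 + a + n$)
$- \frac{49954}{3374} + \frac{9677}{b{\left(s{\left(10,6 \right)},173 \right)}} = - \frac{49954}{3374} + \frac{9677}{42 + 173 - 5} = \left(-49954\right) \frac{1}{3374} + \frac{9677}{210} = - \frac{24977}{1687} + 9677 \cdot \frac{1}{210} = - \frac{24977}{1687} + \frac{9677}{210} = \frac{226121}{7230}$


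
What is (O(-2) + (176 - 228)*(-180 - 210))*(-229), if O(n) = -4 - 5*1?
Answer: -4642059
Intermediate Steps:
O(n) = -9 (O(n) = -4 - 5 = -9)
(O(-2) + (176 - 228)*(-180 - 210))*(-229) = (-9 + (176 - 228)*(-180 - 210))*(-229) = (-9 - 52*(-390))*(-229) = (-9 + 20280)*(-229) = 20271*(-229) = -4642059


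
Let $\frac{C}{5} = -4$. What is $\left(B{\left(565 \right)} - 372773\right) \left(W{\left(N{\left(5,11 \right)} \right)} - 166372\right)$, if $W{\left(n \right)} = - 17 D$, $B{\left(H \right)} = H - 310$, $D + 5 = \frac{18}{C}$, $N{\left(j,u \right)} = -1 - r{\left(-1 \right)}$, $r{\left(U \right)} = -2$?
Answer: $\frac{309696005703}{5} \approx 6.1939 \cdot 10^{10}$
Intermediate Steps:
$C = -20$ ($C = 5 \left(-4\right) = -20$)
$N{\left(j,u \right)} = 1$ ($N{\left(j,u \right)} = -1 - -2 = -1 + 2 = 1$)
$D = - \frac{59}{10}$ ($D = -5 + \frac{18}{-20} = -5 + 18 \left(- \frac{1}{20}\right) = -5 - \frac{9}{10} = - \frac{59}{10} \approx -5.9$)
$B{\left(H \right)} = -310 + H$ ($B{\left(H \right)} = H - 310 = -310 + H$)
$W{\left(n \right)} = \frac{1003}{10}$ ($W{\left(n \right)} = \left(-17\right) \left(- \frac{59}{10}\right) = \frac{1003}{10}$)
$\left(B{\left(565 \right)} - 372773\right) \left(W{\left(N{\left(5,11 \right)} \right)} - 166372\right) = \left(\left(-310 + 565\right) - 372773\right) \left(\frac{1003}{10} - 166372\right) = \left(255 - 372773\right) \left(- \frac{1662717}{10}\right) = \left(-372518\right) \left(- \frac{1662717}{10}\right) = \frac{309696005703}{5}$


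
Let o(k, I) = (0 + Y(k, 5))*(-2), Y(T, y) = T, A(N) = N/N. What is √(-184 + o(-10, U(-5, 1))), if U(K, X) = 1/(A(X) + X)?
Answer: 2*I*√41 ≈ 12.806*I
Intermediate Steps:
A(N) = 1
U(K, X) = 1/(1 + X)
o(k, I) = -2*k (o(k, I) = (0 + k)*(-2) = k*(-2) = -2*k)
√(-184 + o(-10, U(-5, 1))) = √(-184 - 2*(-10)) = √(-184 + 20) = √(-164) = 2*I*√41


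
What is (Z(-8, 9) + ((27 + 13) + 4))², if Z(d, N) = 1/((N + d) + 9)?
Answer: 194481/100 ≈ 1944.8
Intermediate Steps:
Z(d, N) = 1/(9 + N + d)
(Z(-8, 9) + ((27 + 13) + 4))² = (1/(9 + 9 - 8) + ((27 + 13) + 4))² = (1/10 + (40 + 4))² = (⅒ + 44)² = (441/10)² = 194481/100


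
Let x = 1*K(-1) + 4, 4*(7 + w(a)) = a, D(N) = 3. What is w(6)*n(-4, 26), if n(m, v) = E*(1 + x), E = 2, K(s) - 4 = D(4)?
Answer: -132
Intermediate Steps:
w(a) = -7 + a/4
K(s) = 7 (K(s) = 4 + 3 = 7)
x = 11 (x = 1*7 + 4 = 7 + 4 = 11)
n(m, v) = 24 (n(m, v) = 2*(1 + 11) = 2*12 = 24)
w(6)*n(-4, 26) = (-7 + (¼)*6)*24 = (-7 + 3/2)*24 = -11/2*24 = -132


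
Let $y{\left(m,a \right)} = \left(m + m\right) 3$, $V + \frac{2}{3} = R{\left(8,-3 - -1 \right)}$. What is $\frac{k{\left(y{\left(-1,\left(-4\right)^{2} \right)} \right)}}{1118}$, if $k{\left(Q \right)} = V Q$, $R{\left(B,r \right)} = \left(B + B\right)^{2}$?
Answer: $- \frac{766}{559} \approx -1.3703$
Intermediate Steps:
$R{\left(B,r \right)} = 4 B^{2}$ ($R{\left(B,r \right)} = \left(2 B\right)^{2} = 4 B^{2}$)
$V = \frac{766}{3}$ ($V = - \frac{2}{3} + 4 \cdot 8^{2} = - \frac{2}{3} + 4 \cdot 64 = - \frac{2}{3} + 256 = \frac{766}{3} \approx 255.33$)
$y{\left(m,a \right)} = 6 m$ ($y{\left(m,a \right)} = 2 m 3 = 6 m$)
$k{\left(Q \right)} = \frac{766 Q}{3}$
$\frac{k{\left(y{\left(-1,\left(-4\right)^{2} \right)} \right)}}{1118} = \frac{\frac{766}{3} \cdot 6 \left(-1\right)}{1118} = \frac{766}{3} \left(-6\right) \frac{1}{1118} = \left(-1532\right) \frac{1}{1118} = - \frac{766}{559}$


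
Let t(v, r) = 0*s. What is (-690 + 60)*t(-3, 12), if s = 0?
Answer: 0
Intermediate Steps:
t(v, r) = 0 (t(v, r) = 0*0 = 0)
(-690 + 60)*t(-3, 12) = (-690 + 60)*0 = -630*0 = 0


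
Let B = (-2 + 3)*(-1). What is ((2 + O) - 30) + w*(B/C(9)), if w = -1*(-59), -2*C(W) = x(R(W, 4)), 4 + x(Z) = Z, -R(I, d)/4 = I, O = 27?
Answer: -79/20 ≈ -3.9500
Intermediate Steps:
R(I, d) = -4*I
x(Z) = -4 + Z
C(W) = 2 + 2*W (C(W) = -(-4 - 4*W)/2 = 2 + 2*W)
B = -1 (B = 1*(-1) = -1)
w = 59
((2 + O) - 30) + w*(B/C(9)) = ((2 + 27) - 30) + 59*(-1/(2 + 2*9)) = (29 - 30) + 59*(-1/(2 + 18)) = -1 + 59*(-1/20) = -1 - 59/20 = -79/20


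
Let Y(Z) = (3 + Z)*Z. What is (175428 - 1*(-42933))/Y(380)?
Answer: 218361/145540 ≈ 1.5004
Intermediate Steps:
Y(Z) = Z*(3 + Z)
(175428 - 1*(-42933))/Y(380) = (175428 - 1*(-42933))/((380*(3 + 380))) = (175428 + 42933)/((380*383)) = 218361/145540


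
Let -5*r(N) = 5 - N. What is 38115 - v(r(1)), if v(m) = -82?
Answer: 38197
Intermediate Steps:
r(N) = -1 + N/5 (r(N) = -(5 - N)/5 = -1 + N/5)
38115 - v(r(1)) = 38115 - 1*(-82) = 38115 + 82 = 38197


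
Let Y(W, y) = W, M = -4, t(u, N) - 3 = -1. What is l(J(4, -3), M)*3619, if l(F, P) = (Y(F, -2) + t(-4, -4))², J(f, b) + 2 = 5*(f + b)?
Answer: 90475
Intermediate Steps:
t(u, N) = 2 (t(u, N) = 3 - 1 = 2)
J(f, b) = -2 + 5*b + 5*f (J(f, b) = -2 + 5*(f + b) = -2 + 5*(b + f) = -2 + (5*b + 5*f) = -2 + 5*b + 5*f)
l(F, P) = (2 + F)² (l(F, P) = (F + 2)² = (2 + F)²)
l(J(4, -3), M)*3619 = (2 + (-2 + 5*(-3) + 5*4))²*3619 = (2 + (-2 - 15 + 20))²*3619 = (2 + 3)²*3619 = 5²*3619 = 25*3619 = 90475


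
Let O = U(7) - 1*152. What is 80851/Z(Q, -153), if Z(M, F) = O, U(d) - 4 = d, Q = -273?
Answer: -80851/141 ≈ -573.41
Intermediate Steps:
U(d) = 4 + d
O = -141 (O = (4 + 7) - 1*152 = 11 - 152 = -141)
Z(M, F) = -141
80851/Z(Q, -153) = 80851/(-141) = 80851*(-1/141) = -80851/141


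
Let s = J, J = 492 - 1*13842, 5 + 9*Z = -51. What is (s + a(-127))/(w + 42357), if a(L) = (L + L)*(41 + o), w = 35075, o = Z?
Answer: -49913/174222 ≈ -0.28649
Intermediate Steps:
Z = -56/9 (Z = -5/9 + (1/9)*(-51) = -5/9 - 17/3 = -56/9 ≈ -6.2222)
o = -56/9 ≈ -6.2222
J = -13350 (J = 492 - 13842 = -13350)
s = -13350
a(L) = 626*L/9 (a(L) = (L + L)*(41 - 56/9) = (2*L)*(313/9) = 626*L/9)
(s + a(-127))/(w + 42357) = (-13350 + (626/9)*(-127))/(35075 + 42357) = (-13350 - 79502/9)/77432 = -199652/9*1/77432 = -49913/174222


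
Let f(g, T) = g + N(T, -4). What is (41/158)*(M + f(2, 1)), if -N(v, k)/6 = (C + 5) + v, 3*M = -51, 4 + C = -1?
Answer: -861/158 ≈ -5.4494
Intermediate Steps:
C = -5 (C = -4 - 1 = -5)
M = -17 (M = (⅓)*(-51) = -17)
N(v, k) = -6*v (N(v, k) = -6*((-5 + 5) + v) = -6*(0 + v) = -6*v)
f(g, T) = g - 6*T
(41/158)*(M + f(2, 1)) = (41/158)*(-17 + (2 - 6*1)) = (41*(1/158))*(-17 + (2 - 6)) = 41*(-17 - 4)/158 = (41/158)*(-21) = -861/158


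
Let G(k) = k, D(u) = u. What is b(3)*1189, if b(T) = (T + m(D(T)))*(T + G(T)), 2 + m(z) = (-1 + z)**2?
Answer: 35670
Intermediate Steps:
m(z) = -2 + (-1 + z)**2
b(T) = 2*T*(-2 + T + (-1 + T)**2) (b(T) = (T + (-2 + (-1 + T)**2))*(T + T) = (-2 + T + (-1 + T)**2)*(2*T) = 2*T*(-2 + T + (-1 + T)**2))
b(3)*1189 = (2*3*(-1 + 3**2 - 1*3))*1189 = (2*3*(-1 + 9 - 3))*1189 = (2*3*5)*1189 = 30*1189 = 35670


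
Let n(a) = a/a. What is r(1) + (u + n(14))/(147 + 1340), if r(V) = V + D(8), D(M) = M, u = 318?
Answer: 13702/1487 ≈ 9.2145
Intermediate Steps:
n(a) = 1
r(V) = 8 + V (r(V) = V + 8 = 8 + V)
r(1) + (u + n(14))/(147 + 1340) = (8 + 1) + (318 + 1)/(147 + 1340) = 9 + 319/1487 = 13702/1487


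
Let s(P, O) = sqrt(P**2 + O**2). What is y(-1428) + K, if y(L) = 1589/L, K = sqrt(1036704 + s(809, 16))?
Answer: -227/204 + sqrt(1036704 + sqrt(654737)) ≈ 1017.5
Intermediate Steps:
s(P, O) = sqrt(O**2 + P**2)
K = sqrt(1036704 + sqrt(654737)) (K = sqrt(1036704 + sqrt(16**2 + 809**2)) = sqrt(1036704 + sqrt(256 + 654481)) = sqrt(1036704 + sqrt(654737)) ≈ 1018.6)
y(-1428) + K = 1589/(-1428) + sqrt(1036704 + sqrt(654737)) = 1589*(-1/1428) + sqrt(1036704 + sqrt(654737)) = -227/204 + sqrt(1036704 + sqrt(654737))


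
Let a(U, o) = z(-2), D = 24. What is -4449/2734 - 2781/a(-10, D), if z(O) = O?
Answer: 1898589/1367 ≈ 1388.9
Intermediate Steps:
a(U, o) = -2
-4449/2734 - 2781/a(-10, D) = -4449/2734 - 2781/(-2) = -4449*1/2734 - 2781*(-½) = -4449/2734 + 2781/2 = 1898589/1367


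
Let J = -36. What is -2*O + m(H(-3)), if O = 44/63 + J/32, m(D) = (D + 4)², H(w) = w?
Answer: 467/252 ≈ 1.8532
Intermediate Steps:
m(D) = (4 + D)²
O = -215/504 (O = 44/63 - 36/32 = 44*(1/63) - 36*1/32 = 44/63 - 9/8 = -215/504 ≈ -0.42659)
-2*O + m(H(-3)) = -2*(-215/504) + (4 - 3)² = 215/252 + 1² = 215/252 + 1 = 467/252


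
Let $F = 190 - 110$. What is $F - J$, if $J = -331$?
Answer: $411$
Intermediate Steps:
$F = 80$
$F - J = 80 - -331 = 80 + 331 = 411$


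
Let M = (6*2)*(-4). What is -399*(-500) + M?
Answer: 199452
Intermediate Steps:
M = -48 (M = 12*(-4) = -48)
-399*(-500) + M = -399*(-500) - 48 = 199500 - 48 = 199452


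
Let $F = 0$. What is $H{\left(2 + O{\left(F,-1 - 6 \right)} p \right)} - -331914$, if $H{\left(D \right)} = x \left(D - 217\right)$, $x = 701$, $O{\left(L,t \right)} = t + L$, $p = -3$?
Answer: $195920$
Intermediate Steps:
$O{\left(L,t \right)} = L + t$
$H{\left(D \right)} = -152117 + 701 D$ ($H{\left(D \right)} = 701 \left(D - 217\right) = 701 \left(-217 + D\right) = -152117 + 701 D$)
$H{\left(2 + O{\left(F,-1 - 6 \right)} p \right)} - -331914 = \left(-152117 + 701 \left(2 + \left(0 - 7\right) \left(-3\right)\right)\right) - -331914 = \left(-152117 + 701 \left(2 + \left(0 - 7\right) \left(-3\right)\right)\right) + 331914 = \left(-152117 + 701 \left(2 - -21\right)\right) + 331914 = \left(-152117 + 701 \left(2 + 21\right)\right) + 331914 = \left(-152117 + 701 \cdot 23\right) + 331914 = \left(-152117 + 16123\right) + 331914 = -135994 + 331914 = 195920$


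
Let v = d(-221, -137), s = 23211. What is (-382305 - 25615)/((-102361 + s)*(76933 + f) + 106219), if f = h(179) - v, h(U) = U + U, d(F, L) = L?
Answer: 407920/6128319981 ≈ 6.6563e-5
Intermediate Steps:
h(U) = 2*U
v = -137
f = 495 (f = 2*179 - 1*(-137) = 358 + 137 = 495)
(-382305 - 25615)/((-102361 + s)*(76933 + f) + 106219) = (-382305 - 25615)/((-102361 + 23211)*(76933 + 495) + 106219) = -407920/(-79150*77428 + 106219) = -407920/(-6128426200 + 106219) = -407920/(-6128319981) = -407920*(-1/6128319981) = 407920/6128319981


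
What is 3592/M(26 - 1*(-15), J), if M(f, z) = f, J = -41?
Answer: 3592/41 ≈ 87.610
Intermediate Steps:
3592/M(26 - 1*(-15), J) = 3592/(26 - 1*(-15)) = 3592/(26 + 15) = 3592/41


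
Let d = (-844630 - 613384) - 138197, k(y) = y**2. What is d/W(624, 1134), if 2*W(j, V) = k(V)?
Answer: -1596211/642978 ≈ -2.4825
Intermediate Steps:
W(j, V) = V**2/2
d = -1596211 (d = -1458014 - 138197 = -1596211)
d/W(624, 1134) = -1596211/((1/2)*1134**2) = -1596211/((1/2)*1285956) = -1596211/642978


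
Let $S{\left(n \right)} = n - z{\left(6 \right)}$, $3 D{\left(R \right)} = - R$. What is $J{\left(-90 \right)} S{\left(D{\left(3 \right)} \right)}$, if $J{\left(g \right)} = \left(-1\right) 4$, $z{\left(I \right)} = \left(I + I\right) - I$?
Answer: $28$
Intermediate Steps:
$D{\left(R \right)} = - \frac{R}{3}$ ($D{\left(R \right)} = \frac{\left(-1\right) R}{3} = - \frac{R}{3}$)
$z{\left(I \right)} = I$ ($z{\left(I \right)} = 2 I - I = I$)
$S{\left(n \right)} = -6 + n$ ($S{\left(n \right)} = n - 6 = -6 + n$)
$J{\left(g \right)} = -4$
$J{\left(-90 \right)} S{\left(D{\left(3 \right)} \right)} = - 4 \left(-6 - 1\right) = \left(-4\right) \left(-7\right) = 28$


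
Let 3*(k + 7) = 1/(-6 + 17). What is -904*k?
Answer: 207920/33 ≈ 6300.6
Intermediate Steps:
k = -230/33 (k = -7 + 1/(3*(-6 + 17)) = -7 + (1/3)/11 = -7 + (1/3)*(1/11) = -7 + 1/33 = -230/33 ≈ -6.9697)
-904*k = -904*(-230/33) = 207920/33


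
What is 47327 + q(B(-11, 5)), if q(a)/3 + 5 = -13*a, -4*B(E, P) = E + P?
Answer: 94507/2 ≈ 47254.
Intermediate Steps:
B(E, P) = -E/4 - P/4 (B(E, P) = -(E + P)/4 = -E/4 - P/4)
q(a) = -15 - 39*a (q(a) = -15 + 3*(-13*a) = -15 - 39*a)
47327 + q(B(-11, 5)) = 47327 + (-15 - 39*(-¼*(-11) - ¼*5)) = 47327 + (-15 - 39*(11/4 - 5/4)) = 47327 + (-15 - 39*3/2) = 47327 + (-15 - 117/2) = 47327 - 147/2 = 94507/2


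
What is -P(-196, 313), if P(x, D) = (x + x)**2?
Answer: -153664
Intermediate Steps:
P(x, D) = 4*x**2 (P(x, D) = (2*x)**2 = 4*x**2)
-P(-196, 313) = -4*(-196)**2 = -4*38416 = -1*153664 = -153664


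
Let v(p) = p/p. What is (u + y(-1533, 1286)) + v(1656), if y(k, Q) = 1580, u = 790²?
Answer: 625681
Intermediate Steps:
u = 624100
v(p) = 1
(u + y(-1533, 1286)) + v(1656) = (624100 + 1580) + 1 = 625680 + 1 = 625681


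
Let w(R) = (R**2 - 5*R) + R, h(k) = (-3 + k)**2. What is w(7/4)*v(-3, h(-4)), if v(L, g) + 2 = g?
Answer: -2961/16 ≈ -185.06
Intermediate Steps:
v(L, g) = -2 + g
w(R) = R**2 - 4*R
w(7/4)*v(-3, h(-4)) = ((7/4)*(-4 + 7/4))*(-2 + (-3 - 4)**2) = ((7*(1/4))*(-4 + 7*(1/4)))*(-2 + (-7)**2) = (7*(-4 + 7/4)/4)*(-2 + 49) = ((7/4)*(-9/4))*47 = -63/16*47 = -2961/16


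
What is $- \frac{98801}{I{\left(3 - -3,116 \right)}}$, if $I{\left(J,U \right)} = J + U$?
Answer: $- \frac{98801}{122} \approx -809.84$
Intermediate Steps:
$- \frac{98801}{I{\left(3 - -3,116 \right)}} = - \frac{98801}{\left(3 - -3\right) + 116} = - \frac{98801}{\left(3 + 3\right) + 116} = - \frac{98801}{6 + 116} = - \frac{98801}{122}$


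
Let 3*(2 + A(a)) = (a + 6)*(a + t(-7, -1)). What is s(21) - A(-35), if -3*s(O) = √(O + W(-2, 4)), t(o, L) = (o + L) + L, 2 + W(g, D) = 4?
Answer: -1270/3 - √23/3 ≈ -424.93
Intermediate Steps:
W(g, D) = 2 (W(g, D) = -2 + 4 = 2)
t(o, L) = o + 2*L (t(o, L) = (L + o) + L = o + 2*L)
s(O) = -√(2 + O)/3 (s(O) = -√(O + 2)/3 = -√(2 + O)/3)
A(a) = -2 + (-9 + a)*(6 + a)/3 (A(a) = -2 + ((a + 6)*(a + (-7 + 2*(-1))))/3 = -2 + ((6 + a)*(a + (-7 - 2)))/3 = -2 + ((6 + a)*(a - 9))/3 = -2 + ((6 + a)*(-9 + a))/3 = -2 + ((-9 + a)*(6 + a))/3 = -2 + (-9 + a)*(6 + a)/3)
s(21) - A(-35) = -√(2 + 21)/3 - (-20 - 1*(-35) + (⅓)*(-35)²) = -√23/3 - (-20 + 35 + (⅓)*1225) = -√23/3 - (-20 + 35 + 1225/3) = -√23/3 - 1*1270/3 = -√23/3 - 1270/3 = -1270/3 - √23/3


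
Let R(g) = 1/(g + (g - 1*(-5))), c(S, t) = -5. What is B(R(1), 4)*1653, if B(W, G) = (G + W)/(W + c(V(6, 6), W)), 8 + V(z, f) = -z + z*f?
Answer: -47937/34 ≈ -1409.9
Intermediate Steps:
V(z, f) = -8 - z + f*z (V(z, f) = -8 + (-z + z*f) = -8 + (-z + f*z) = -8 - z + f*z)
R(g) = 1/(5 + 2*g) (R(g) = 1/(g + (g + 5)) = 1/(g + (5 + g)) = 1/(5 + 2*g))
B(W, G) = (G + W)/(-5 + W) (B(W, G) = (G + W)/(W - 5) = (G + W)/(-5 + W))
B(R(1), 4)*1653 = ((4 + 1/(5 + 2*1))/(-5 + 1/(5 + 2*1)))*1653 = ((4 + 1/(5 + 2))/(-5 + 1/(5 + 2)))*1653 = ((4 + 1/7)/(-5 + 1/7))*1653 = ((29/7)/(-34/7))*1653 = -7/34*29/7*1653 = -29/34*1653 = -47937/34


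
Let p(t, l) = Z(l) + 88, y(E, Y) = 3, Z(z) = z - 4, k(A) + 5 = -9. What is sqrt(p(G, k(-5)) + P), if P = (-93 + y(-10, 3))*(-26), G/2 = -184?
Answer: sqrt(2410) ≈ 49.092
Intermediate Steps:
k(A) = -14 (k(A) = -5 - 9 = -14)
Z(z) = -4 + z
G = -368 (G = 2*(-184) = -368)
P = 2340 (P = (-93 + 3)*(-26) = -90*(-26) = 2340)
p(t, l) = 84 + l (p(t, l) = (-4 + l) + 88 = 84 + l)
sqrt(p(G, k(-5)) + P) = sqrt((84 - 14) + 2340) = sqrt(70 + 2340) = sqrt(2410)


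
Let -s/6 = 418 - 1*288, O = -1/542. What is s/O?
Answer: 422760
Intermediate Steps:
O = -1/542 (O = -1*1/542 = -1/542 ≈ -0.0018450)
s = -780 (s = -6*(418 - 1*288) = -6*(418 - 288) = -6*130 = -780)
s/O = -780/(-1/542) = -780*(-542) = 422760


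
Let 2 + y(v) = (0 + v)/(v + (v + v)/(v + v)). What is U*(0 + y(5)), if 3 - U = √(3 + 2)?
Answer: -7/2 + 7*√5/6 ≈ -0.89125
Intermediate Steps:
U = 3 - √5 (U = 3 - √(3 + 2) = 3 - √5 ≈ 0.76393)
y(v) = -2 + v/(1 + v) (y(v) = -2 + (0 + v)/(v + (v + v)/(v + v)) = -2 + v/(v + (2*v)/((2*v))) = -2 + v/(v + (2*v)*(1/(2*v))) = -2 + v/(v + 1) = -2 + v/(1 + v))
U*(0 + y(5)) = (3 - √5)*(0 + (-2 - 1*5)/(1 + 5)) = (3 - √5)*(0 + (-2 - 5)/6) = (3 - √5)*(0 + (⅙)*(-7)) = (3 - √5)*(0 - 7/6) = (3 - √5)*(-7/6) = -7/2 + 7*√5/6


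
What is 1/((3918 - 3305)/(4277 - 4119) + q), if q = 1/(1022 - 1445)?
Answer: 66834/259141 ≈ 0.25791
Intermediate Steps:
q = -1/423 (q = 1/(-423) = -1/423 ≈ -0.0023641)
1/((3918 - 3305)/(4277 - 4119) + q) = 1/((3918 - 3305)/(4277 - 4119) - 1/423) = 1/(613/158 - 1/423) = 1/(259141/66834) = 66834/259141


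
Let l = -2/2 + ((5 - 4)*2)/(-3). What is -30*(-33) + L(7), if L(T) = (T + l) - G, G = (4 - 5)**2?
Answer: 2983/3 ≈ 994.33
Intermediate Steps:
G = 1 (G = (-1)**2 = 1)
l = -5/3 (l = -2*1/2 + (1*2)*(-1/3) = -1 + 2*(-1/3) = -1 - 2/3 = -5/3 ≈ -1.6667)
L(T) = -8/3 + T (L(T) = (T - 5/3) - 1*1 = (-5/3 + T) - 1 = -8/3 + T)
-30*(-33) + L(7) = -30*(-33) + (-8/3 + 7) = 990 + 13/3 = 2983/3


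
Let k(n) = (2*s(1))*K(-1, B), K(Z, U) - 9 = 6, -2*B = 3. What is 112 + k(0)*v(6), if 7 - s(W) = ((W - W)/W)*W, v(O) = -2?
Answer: -308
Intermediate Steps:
B = -3/2 (B = -½*3 = -3/2 ≈ -1.5000)
K(Z, U) = 15 (K(Z, U) = 9 + 6 = 15)
s(W) = 7 (s(W) = 7 - (W - W)/W*W = 7 - 0/W*W = 7 - 0*W = 7 - 1*0 = 7 + 0 = 7)
k(n) = 210 (k(n) = (2*7)*15 = 14*15 = 210)
112 + k(0)*v(6) = 112 + 210*(-2) = 112 - 420 = -308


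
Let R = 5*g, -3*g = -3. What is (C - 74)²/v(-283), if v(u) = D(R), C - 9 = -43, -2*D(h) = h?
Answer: -23328/5 ≈ -4665.6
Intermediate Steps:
g = 1 (g = -⅓*(-3) = 1)
R = 5 (R = 5*1 = 5)
D(h) = -h/2
C = -34 (C = 9 - 43 = -34)
v(u) = -5/2 (v(u) = -½*5 = -5/2)
(C - 74)²/v(-283) = (-34 - 74)²/(-5/2) = (-108)²*(-⅖) = 11664*(-⅖) = -23328/5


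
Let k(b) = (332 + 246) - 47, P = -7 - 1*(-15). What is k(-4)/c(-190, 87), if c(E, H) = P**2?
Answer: 531/64 ≈ 8.2969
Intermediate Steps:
P = 8 (P = -7 + 15 = 8)
c(E, H) = 64 (c(E, H) = 8**2 = 64)
k(b) = 531 (k(b) = 578 - 47 = 531)
k(-4)/c(-190, 87) = 531/64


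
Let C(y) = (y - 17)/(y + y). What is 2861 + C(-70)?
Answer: 400627/140 ≈ 2861.6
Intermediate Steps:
C(y) = (-17 + y)/(2*y) (C(y) = (-17 + y)/((2*y)) = (-17 + y)*(1/(2*y)) = (-17 + y)/(2*y))
2861 + C(-70) = 2861 + (1/2)*(-17 - 70)/(-70) = 2861 + (1/2)*(-1/70)*(-87) = 2861 + 87/140 = 400627/140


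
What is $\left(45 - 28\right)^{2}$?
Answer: $289$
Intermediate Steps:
$\left(45 - 28\right)^{2} = 17^{2} = 289$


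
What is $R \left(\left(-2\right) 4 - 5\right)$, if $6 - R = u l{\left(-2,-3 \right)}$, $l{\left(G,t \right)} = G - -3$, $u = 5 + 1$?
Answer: $0$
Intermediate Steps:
$u = 6$
$l{\left(G,t \right)} = 3 + G$ ($l{\left(G,t \right)} = G + 3 = 3 + G$)
$R = 0$ ($R = 6 - 6 \left(3 - 2\right) = 6 - 6 \cdot 1 = 6 - 6 = 0$)
$R \left(\left(-2\right) 4 - 5\right) = 0 \left(\left(-2\right) 4 - 5\right) = 0 \left(-8 - 5\right) = 0 \left(-13\right) = 0$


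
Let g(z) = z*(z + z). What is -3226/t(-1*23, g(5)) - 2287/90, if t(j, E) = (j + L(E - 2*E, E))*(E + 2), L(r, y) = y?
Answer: -48629/1755 ≈ -27.709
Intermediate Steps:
g(z) = 2*z**2 (g(z) = z*(2*z) = 2*z**2)
t(j, E) = (2 + E)*(E + j) (t(j, E) = (j + E)*(E + 2) = (E + j)*(2 + E) = (2 + E)*(E + j))
-3226/t(-1*23, g(5)) - 2287/90 = -3226/((2*5**2)**2 + 2*(2*5**2) + 2*(-1*23) + (2*5**2)*(-1*23)) - 2287/90 = -3226/((2*25)**2 + 2*(2*25) + 2*(-23) + (2*25)*(-23)) - 2287*1/90 = -3226/(50**2 + 2*50 - 46 + 50*(-23)) - 2287/90 = -3226/(2500 + 100 - 46 - 1150) - 2287/90 = -3226/1404 - 2287/90 = -3226*1/1404 - 2287/90 = -1613/702 - 2287/90 = -48629/1755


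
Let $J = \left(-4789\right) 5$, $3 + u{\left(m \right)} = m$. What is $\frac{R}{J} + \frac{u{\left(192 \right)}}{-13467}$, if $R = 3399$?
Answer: $- \frac{16766646}{107489105} \approx -0.15598$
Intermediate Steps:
$u{\left(m \right)} = -3 + m$
$J = -23945$
$\frac{R}{J} + \frac{u{\left(192 \right)}}{-13467} = \frac{3399}{-23945} + \frac{-3 + 192}{-13467} = 3399 \left(- \frac{1}{23945}\right) + 189 \left(- \frac{1}{13467}\right) = - \frac{3399}{23945} - \frac{63}{4489} = - \frac{16766646}{107489105}$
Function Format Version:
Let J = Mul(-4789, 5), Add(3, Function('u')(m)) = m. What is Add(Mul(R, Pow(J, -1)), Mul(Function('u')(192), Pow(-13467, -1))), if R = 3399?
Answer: Rational(-16766646, 107489105) ≈ -0.15598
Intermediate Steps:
Function('u')(m) = Add(-3, m)
J = -23945
Add(Mul(R, Pow(J, -1)), Mul(Function('u')(192), Pow(-13467, -1))) = Add(Mul(3399, Pow(-23945, -1)), Mul(Add(-3, 192), Pow(-13467, -1))) = Add(Mul(3399, Rational(-1, 23945)), Mul(189, Rational(-1, 13467))) = Add(Rational(-3399, 23945), Rational(-63, 4489)) = Rational(-16766646, 107489105)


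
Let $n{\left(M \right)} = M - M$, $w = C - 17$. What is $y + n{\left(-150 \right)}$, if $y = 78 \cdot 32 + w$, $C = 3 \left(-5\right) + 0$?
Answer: $2464$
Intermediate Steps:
$C = -15$ ($C = -15 + 0 = -15$)
$w = -32$ ($w = -15 - 17 = -32$)
$n{\left(M \right)} = 0$
$y = 2464$ ($y = 78 \cdot 32 - 32 = 2496 - 32 = 2464$)
$y + n{\left(-150 \right)} = 2464 + 0 = 2464$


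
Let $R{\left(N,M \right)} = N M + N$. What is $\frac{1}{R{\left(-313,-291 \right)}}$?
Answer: $\frac{1}{90770} \approx 1.1017 \cdot 10^{-5}$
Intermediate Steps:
$R{\left(N,M \right)} = N + M N$ ($R{\left(N,M \right)} = M N + N = N + M N$)
$\frac{1}{R{\left(-313,-291 \right)}} = \frac{1}{\left(-313\right) \left(1 - 291\right)} = \frac{1}{\left(-313\right) \left(-290\right)} = \frac{1}{90770}$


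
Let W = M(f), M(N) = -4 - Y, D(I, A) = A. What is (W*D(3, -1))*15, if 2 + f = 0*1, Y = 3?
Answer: 105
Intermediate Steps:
f = -2 (f = -2 + 0*1 = -2 + 0 = -2)
M(N) = -7 (M(N) = -4 - 1*3 = -4 - 3 = -7)
W = -7
(W*D(3, -1))*15 = -7*(-1)*15 = 7*15 = 105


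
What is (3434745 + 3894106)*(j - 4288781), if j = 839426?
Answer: -25279808841105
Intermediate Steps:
(3434745 + 3894106)*(j - 4288781) = (3434745 + 3894106)*(839426 - 4288781) = 7328851*(-3449355) = -25279808841105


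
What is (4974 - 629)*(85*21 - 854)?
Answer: 4045195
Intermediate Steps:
(4974 - 629)*(85*21 - 854) = 4345*(1785 - 854) = 4345*931 = 4045195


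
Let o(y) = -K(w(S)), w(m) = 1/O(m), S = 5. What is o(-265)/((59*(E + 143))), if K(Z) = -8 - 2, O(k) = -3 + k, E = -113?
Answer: 1/177 ≈ 0.0056497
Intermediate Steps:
w(m) = 1/(-3 + m)
K(Z) = -10
o(y) = 10 (o(y) = -1*(-10) = 10)
o(-265)/((59*(E + 143))) = 10/((59*(-113 + 143))) = 10/((59*30)) = 10/1770 = 10*(1/1770) = 1/177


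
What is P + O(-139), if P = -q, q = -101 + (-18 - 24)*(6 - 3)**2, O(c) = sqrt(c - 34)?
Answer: 479 + I*sqrt(173) ≈ 479.0 + 13.153*I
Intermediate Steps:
O(c) = sqrt(-34 + c)
q = -479 (q = -101 - 42*3**2 = -101 - 42*9 = -101 - 378 = -479)
P = 479 (P = -1*(-479) = 479)
P + O(-139) = 479 + sqrt(-34 - 139) = 479 + sqrt(-173) = 479 + I*sqrt(173)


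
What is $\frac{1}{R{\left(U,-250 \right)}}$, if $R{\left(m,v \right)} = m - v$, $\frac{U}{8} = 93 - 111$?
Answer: $\frac{1}{106} \approx 0.009434$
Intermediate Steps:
$U = -144$ ($U = 8 \left(93 - 111\right) = 8 \left(-18\right) = -144$)
$\frac{1}{R{\left(U,-250 \right)}} = \frac{1}{-144 - -250} = \frac{1}{-144 + 250} = \frac{1}{106}$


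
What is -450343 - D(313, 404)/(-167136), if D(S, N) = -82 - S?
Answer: -75268528043/167136 ≈ -4.5034e+5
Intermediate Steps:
-450343 - D(313, 404)/(-167136) = -450343 - (-82 - 1*313)/(-167136) = -450343 - (-82 - 313)*(-1)/167136 = -450343 - (-395)*(-1)/167136 = -450343 - 1*395/167136 = -450343 - 395/167136 = -75268528043/167136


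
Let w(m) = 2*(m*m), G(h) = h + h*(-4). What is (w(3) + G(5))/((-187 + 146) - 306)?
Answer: -3/347 ≈ -0.0086455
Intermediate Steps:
G(h) = -3*h (G(h) = h - 4*h = -3*h)
w(m) = 2*m**2
(w(3) + G(5))/((-187 + 146) - 306) = (2*3**2 - 3*5)/((-187 + 146) - 306) = (2*9 - 15)/(-41 - 306) = (18 - 15)/(-347) = 3*(-1/347) = -3/347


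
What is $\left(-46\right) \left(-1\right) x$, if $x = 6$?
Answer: $276$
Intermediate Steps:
$\left(-46\right) \left(-1\right) x = \left(-46\right) \left(-1\right) 6 = 46 \cdot 6 = 276$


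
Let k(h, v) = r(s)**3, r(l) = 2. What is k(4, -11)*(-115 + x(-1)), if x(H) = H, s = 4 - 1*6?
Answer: -928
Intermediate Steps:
s = -2 (s = 4 - 6 = -2)
k(h, v) = 8 (k(h, v) = 2**3 = 8)
k(4, -11)*(-115 + x(-1)) = 8*(-115 - 1) = 8*(-116) = -928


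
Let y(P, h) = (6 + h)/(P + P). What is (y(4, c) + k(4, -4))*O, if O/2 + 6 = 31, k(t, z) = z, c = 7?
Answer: -475/4 ≈ -118.75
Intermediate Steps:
y(P, h) = (6 + h)/(2*P) (y(P, h) = (6 + h)/((2*P)) = (6 + h)*(1/(2*P)) = (6 + h)/(2*P))
O = 50 (O = -12 + 2*31 = -12 + 62 = 50)
(y(4, c) + k(4, -4))*O = ((½)*(6 + 7)/4 - 4)*50 = ((½)*(¼)*13 - 4)*50 = (13/8 - 4)*50 = -19/8*50 = -475/4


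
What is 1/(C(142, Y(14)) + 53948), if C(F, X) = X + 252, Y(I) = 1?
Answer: 1/54201 ≈ 1.8450e-5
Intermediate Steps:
C(F, X) = 252 + X
1/(C(142, Y(14)) + 53948) = 1/((252 + 1) + 53948) = 1/(253 + 53948) = 1/54201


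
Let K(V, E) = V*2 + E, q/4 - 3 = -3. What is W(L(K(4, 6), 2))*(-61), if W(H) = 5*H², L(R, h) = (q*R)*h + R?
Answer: -59780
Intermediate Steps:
q = 0 (q = 12 + 4*(-3) = 12 - 12 = 0)
K(V, E) = E + 2*V (K(V, E) = 2*V + E = E + 2*V)
L(R, h) = R (L(R, h) = (0*R)*h + R = 0*h + R = 0 + R = R)
W(L(K(4, 6), 2))*(-61) = (5*(6 + 2*4)²)*(-61) = (5*(6 + 8)²)*(-61) = (5*14²)*(-61) = (5*196)*(-61) = 980*(-61) = -59780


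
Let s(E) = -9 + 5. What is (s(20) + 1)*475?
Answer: -1425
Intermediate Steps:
s(E) = -4
(s(20) + 1)*475 = (-4 + 1)*475 = -3*475 = -1425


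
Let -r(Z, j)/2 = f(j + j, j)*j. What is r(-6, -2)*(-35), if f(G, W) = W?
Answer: 280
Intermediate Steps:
r(Z, j) = -2*j² (r(Z, j) = -2*j*j = -2*j²)
r(-6, -2)*(-35) = -2*(-2)²*(-35) = -2*4*(-35) = -8*(-35) = 280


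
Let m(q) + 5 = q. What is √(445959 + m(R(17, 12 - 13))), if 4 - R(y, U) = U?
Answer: 3*√49551 ≈ 667.80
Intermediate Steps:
R(y, U) = 4 - U
m(q) = -5 + q
√(445959 + m(R(17, 12 - 13))) = √(445959 + (-5 + (4 - (12 - 13)))) = √(445959 + (-5 + (4 - 1*(-1)))) = √(445959 + (-5 + (4 + 1))) = √(445959 + (-5 + 5)) = √(445959 + 0) = √445959 = 3*√49551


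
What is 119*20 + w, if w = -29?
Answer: 2351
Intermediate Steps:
119*20 + w = 119*20 - 29 = 2380 - 29 = 2351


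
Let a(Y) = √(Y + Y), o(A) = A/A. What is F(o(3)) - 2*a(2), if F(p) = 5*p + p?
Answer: 2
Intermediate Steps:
o(A) = 1
F(p) = 6*p
a(Y) = √2*√Y (a(Y) = √(2*Y) = √2*√Y)
F(o(3)) - 2*a(2) = 6*1 - 2*√2*√2 = 6 - 2*2 = 6 - 4 = 2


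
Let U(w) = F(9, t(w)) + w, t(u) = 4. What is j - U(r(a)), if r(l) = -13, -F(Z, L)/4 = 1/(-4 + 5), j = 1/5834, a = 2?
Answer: 99179/5834 ≈ 17.000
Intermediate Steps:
j = 1/5834 ≈ 0.00017141
F(Z, L) = -4 (F(Z, L) = -4/(-4 + 5) = -4/1 = -4*1 = -4)
U(w) = -4 + w
j - U(r(a)) = 1/5834 - (-4 - 13) = 1/5834 - 1*(-17) = 1/5834 + 17 = 99179/5834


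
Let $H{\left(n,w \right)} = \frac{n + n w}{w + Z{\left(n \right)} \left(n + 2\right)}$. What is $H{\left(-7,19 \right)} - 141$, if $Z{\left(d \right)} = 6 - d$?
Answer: $- \frac{3173}{23} \approx -137.96$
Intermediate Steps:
$H{\left(n,w \right)} = \frac{n + n w}{w + \left(2 + n\right) \left(6 - n\right)}$ ($H{\left(n,w \right)} = \frac{n + n w}{w + \left(6 - n\right) \left(n + 2\right)} = \frac{n + n w}{w + \left(6 - n\right) \left(2 + n\right)} = \frac{n + n w}{w + \left(2 + n\right) \left(6 - n\right)}$)
$H{\left(-7,19 \right)} - 141 = - \frac{7 \left(1 + 19\right)}{12 + 19 - \left(-7\right)^{2} + 4 \left(-7\right)} - 141 = \left(-7\right) \frac{1}{12 + 19 - 49 - 28} \cdot 20 - 141 = \left(-7\right) \frac{1}{-46} \cdot 20 - 141 = \left(-7\right) \left(- \frac{1}{46}\right) 20 - 141 = \frac{70}{23} - 141 = - \frac{3173}{23}$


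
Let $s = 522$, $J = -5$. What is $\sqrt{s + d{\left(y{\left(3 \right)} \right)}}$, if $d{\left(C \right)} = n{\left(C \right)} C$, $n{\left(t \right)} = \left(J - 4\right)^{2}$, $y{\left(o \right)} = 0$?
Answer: $3 \sqrt{58} \approx 22.847$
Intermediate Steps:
$n{\left(t \right)} = 81$ ($n{\left(t \right)} = \left(-5 - 4\right)^{2} = \left(-9\right)^{2} = 81$)
$d{\left(C \right)} = 81 C$
$\sqrt{s + d{\left(y{\left(3 \right)} \right)}} = \sqrt{522 + 81 \cdot 0} = \sqrt{522 + 0} = \sqrt{522} = 3 \sqrt{58}$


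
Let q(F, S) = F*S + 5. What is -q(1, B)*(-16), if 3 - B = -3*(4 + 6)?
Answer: 608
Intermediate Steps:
B = 33 (B = 3 - (-3)*(4 + 6) = 3 - (-3)*10 = 3 - 1*(-30) = 3 + 30 = 33)
q(F, S) = 5 + F*S
-q(1, B)*(-16) = -(5 + 1*33)*(-16) = -(5 + 33)*(-16) = -38*(-16) = -1*(-608) = 608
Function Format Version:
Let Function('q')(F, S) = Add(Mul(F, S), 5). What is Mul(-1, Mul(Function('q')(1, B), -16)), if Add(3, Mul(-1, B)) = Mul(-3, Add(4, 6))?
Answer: 608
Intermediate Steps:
B = 33 (B = Add(3, Mul(-1, Mul(-3, Add(4, 6)))) = Add(3, Mul(-1, Mul(-3, 10))) = Add(3, Mul(-1, -30)) = Add(3, 30) = 33)
Function('q')(F, S) = Add(5, Mul(F, S))
Mul(-1, Mul(Function('q')(1, B), -16)) = Mul(-1, Mul(Add(5, Mul(1, 33)), -16)) = Mul(-1, Mul(Add(5, 33), -16)) = Mul(-1, Mul(38, -16)) = Mul(-1, -608) = 608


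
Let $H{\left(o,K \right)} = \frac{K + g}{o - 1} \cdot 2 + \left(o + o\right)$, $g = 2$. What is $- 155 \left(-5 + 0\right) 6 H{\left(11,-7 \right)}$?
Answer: $97650$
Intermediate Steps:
$H{\left(o,K \right)} = 2 o + \frac{2 \left(2 + K\right)}{-1 + o}$ ($H{\left(o,K \right)} = \frac{K + 2}{o - 1} \cdot 2 + \left(o + o\right) = \frac{2 + K}{-1 + o} 2 + 2 o = \frac{2 \left(2 + K\right)}{-1 + o} + 2 o = 2 o + \frac{2 \left(2 + K\right)}{-1 + o}$)
$- 155 \left(-5 + 0\right) 6 H{\left(11,-7 \right)} = - 155 \left(-5 + 0\right) 6 \frac{2 \left(2 - 7 + 11^{2} - 11\right)}{-1 + 11} = - 155 \left(\left(-5\right) 6\right) \frac{2 \left(2 - 7 + 121 - 11\right)}{10} = \left(-155\right) \left(-30\right) 2 \cdot \frac{1}{10} \cdot 105 = 4650 \cdot 21 = 97650$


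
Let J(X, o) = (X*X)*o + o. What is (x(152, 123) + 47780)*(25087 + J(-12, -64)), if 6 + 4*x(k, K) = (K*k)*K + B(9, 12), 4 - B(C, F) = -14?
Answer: 9842781795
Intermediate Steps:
B(C, F) = 18 (B(C, F) = 4 - 1*(-14) = 4 + 14 = 18)
x(k, K) = 3 + k*K²/4 (x(k, K) = -3/2 + ((K*k)*K + 18)/4 = -3/2 + (k*K² + 18)/4 = -3/2 + (18 + k*K²)/4 = -3/2 + (9/2 + k*K²/4) = 3 + k*K²/4)
J(X, o) = o + o*X² (J(X, o) = X²*o + o = o*X² + o = o + o*X²)
(x(152, 123) + 47780)*(25087 + J(-12, -64)) = ((3 + (¼)*152*123²) + 47780)*(25087 - 64*(1 + (-12)²)) = ((3 + (¼)*152*15129) + 47780)*(25087 - 64*(1 + 144)) = ((3 + 574902) + 47780)*(25087 - 64*145) = (574905 + 47780)*(25087 - 9280) = 622685*15807 = 9842781795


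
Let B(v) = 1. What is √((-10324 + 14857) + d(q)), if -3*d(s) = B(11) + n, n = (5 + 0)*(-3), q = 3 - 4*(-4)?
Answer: √40839/3 ≈ 67.362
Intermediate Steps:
q = 19 (q = 3 + 16 = 19)
n = -15 (n = 5*(-3) = -15)
d(s) = 14/3 (d(s) = -(1 - 15)/3 = -⅓*(-14) = 14/3)
√((-10324 + 14857) + d(q)) = √((-10324 + 14857) + 14/3) = √(4533 + 14/3) = √(13613/3) = √40839/3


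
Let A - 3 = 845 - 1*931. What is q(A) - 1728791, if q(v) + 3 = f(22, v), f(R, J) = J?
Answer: -1728877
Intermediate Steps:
A = -83 (A = 3 + (845 - 1*931) = 3 + (845 - 931) = 3 - 86 = -83)
q(v) = -3 + v
q(A) - 1728791 = (-3 - 83) - 1728791 = -86 - 1728791 = -1728877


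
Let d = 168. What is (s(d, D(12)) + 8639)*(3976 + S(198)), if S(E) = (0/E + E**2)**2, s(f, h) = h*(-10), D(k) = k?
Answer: 13093341726248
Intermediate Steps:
s(f, h) = -10*h
S(E) = E**4 (S(E) = (0 + E**2)**2 = (E**2)**2 = E**4)
(s(d, D(12)) + 8639)*(3976 + S(198)) = (-10*12 + 8639)*(3976 + 198**4) = (-120 + 8639)*(3976 + 1536953616) = 8519*1536957592 = 13093341726248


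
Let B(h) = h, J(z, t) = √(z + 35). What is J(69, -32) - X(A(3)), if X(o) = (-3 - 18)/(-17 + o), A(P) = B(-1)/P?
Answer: -63/52 + 2*√26 ≈ 8.9865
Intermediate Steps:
J(z, t) = √(35 + z)
A(P) = -1/P
X(o) = -21/(-17 + o)
J(69, -32) - X(A(3)) = √(35 + 69) - (-21)/(-17 - 1/3) = √104 - (-21)/(-17 - 1*⅓) = 2*√26 - (-21)/(-17 - ⅓) = 2*√26 - (-21)/(-52/3) = 2*√26 - (-21)*(-3)/52 = 2*√26 - 1*63/52 = 2*√26 - 63/52 = -63/52 + 2*√26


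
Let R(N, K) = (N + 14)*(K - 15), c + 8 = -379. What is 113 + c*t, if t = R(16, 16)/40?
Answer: -709/4 ≈ -177.25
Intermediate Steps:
c = -387 (c = -8 - 379 = -387)
R(N, K) = (-15 + K)*(14 + N) (R(N, K) = (14 + N)*(-15 + K) = (-15 + K)*(14 + N))
t = 3/4 (t = (-210 - 15*16 + 14*16 + 16*16)/40 = (-210 - 240 + 224 + 256)*(1/40) = 30*(1/40) = 3/4 ≈ 0.75000)
113 + c*t = 113 - 387*3/4 = 113 - 1161/4 = -709/4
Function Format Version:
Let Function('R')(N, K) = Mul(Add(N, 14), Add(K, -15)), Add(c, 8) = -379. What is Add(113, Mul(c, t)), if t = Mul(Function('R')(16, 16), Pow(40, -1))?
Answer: Rational(-709, 4) ≈ -177.25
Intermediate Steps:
c = -387 (c = Add(-8, -379) = -387)
Function('R')(N, K) = Mul(Add(-15, K), Add(14, N)) (Function('R')(N, K) = Mul(Add(14, N), Add(-15, K)) = Mul(Add(-15, K), Add(14, N)))
t = Rational(3, 4) (t = Mul(Add(-210, Mul(-15, 16), Mul(14, 16), Mul(16, 16)), Pow(40, -1)) = Mul(Add(-210, -240, 224, 256), Rational(1, 40)) = Mul(30, Rational(1, 40)) = Rational(3, 4) ≈ 0.75000)
Add(113, Mul(c, t)) = Add(113, Mul(-387, Rational(3, 4))) = Add(113, Rational(-1161, 4)) = Rational(-709, 4)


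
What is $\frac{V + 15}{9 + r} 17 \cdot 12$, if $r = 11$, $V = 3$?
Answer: $\frac{918}{5} \approx 183.6$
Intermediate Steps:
$\frac{V + 15}{9 + r} 17 \cdot 12 = \frac{3 + 15}{9 + 11} \cdot 17 \cdot 12 = \frac{18}{20} \cdot 17 \cdot 12 = 18 \cdot \frac{1}{20} \cdot 17 \cdot 12 = \frac{9}{10} \cdot 17 \cdot 12 = \frac{153}{10} \cdot 12 = \frac{918}{5}$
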